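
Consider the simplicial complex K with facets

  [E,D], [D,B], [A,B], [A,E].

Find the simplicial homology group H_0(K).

We work with the vertex ordering A < B < D < E. The simplices of K, each written with vertices in increasing order, are:

  0-simplices (4): A, B, D, E
  1-simplices (4): AB, AE, BD, DE

Hence C_0 ≅ Z^4, C_1 ≅ Z^4.

The boundary map ∂_1: C_1 → C_0 maps an edge to its endpoints' difference, ∂[p,q] = q − p. For instance
  ∂BD = D − B.
As a 4×4 matrix over Z this has rank 3, with invariant factors (1,1,1).

From H_k ≅ ker(∂_k) / im(∂_{k+1}) we obtain:

  H_0: rank C_0 − rank ∂_1 = 4 − 3 = 1, and the invariant factors of ∂_1 are all 1, so H_0 ≅ Z.

H_0 ≅ Z.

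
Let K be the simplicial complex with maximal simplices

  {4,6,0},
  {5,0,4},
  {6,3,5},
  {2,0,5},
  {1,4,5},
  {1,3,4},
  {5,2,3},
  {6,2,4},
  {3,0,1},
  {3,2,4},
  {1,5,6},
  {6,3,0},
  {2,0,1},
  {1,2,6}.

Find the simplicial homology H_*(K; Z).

H_0 ≅ Z,  H_1 ≅ Z^2,  H_2 ≅ Z.

We work with the vertex ordering 0 < 1 < 2 < 3 < 4 < 5 < 6. The simplices of K, each written with vertices in increasing order, are:

  0-simplices (7): [0], [1], [2], [3], [4], [5], [6]
  1-simplices (21): [0,1], [0,2], [0,3], [0,4], [0,5], [0,6], [1,2], [1,3], [1,4], [1,5], [1,6], [2,3], [2,4], [2,5], [2,6], [3,4], [3,5], [3,6], [4,5], [4,6], [5,6]
  2-simplices (14): [0,1,2], [0,1,3], [0,2,5], [0,3,6], [0,4,5], [0,4,6], [1,2,6], [1,3,4], [1,4,5], [1,5,6], [2,3,4], [2,3,5], [2,4,6], [3,5,6]

so the chain groups are C_0 ≅ Z^7, C_1 ≅ Z^21, C_2 ≅ Z^14.

∂_1: C_1 → C_0 is given by ∂[p,q] = [q] − [p].
The 7×21 boundary matrix has rank 6 and Smith normal form diag(1,1,1,1,1,1).

The boundary map ∂_2: C_2 → C_1 maps a triangle to the signed sum of its edges. For instance
  ∂[1,2,6] = [2,6] − [1,6] + [1,2],
  ∂[0,3,6] = [3,6] − [0,6] + [0,3].
The 21×14 boundary matrix has rank 13 and Smith normal form diag(1,1,1,1,1,1,1,1,1,1,1,1,1).

Reading off H_k = ker ∂_k / im ∂_{k+1}:

  H_0: rank C_0 − rank ∂_1 = 7 − 6 = 1, and the invariant factors of ∂_1 are all 1, so H_0 ≅ Z.
  H_1: rank ker ∂_1 − rank ∂_2 = (21 − 6) − 13 = 2, and the invariant factors of ∂_2 are all 1, so H_1 ≅ Z^2.
  H_2: rank ker ∂_2 − rank ∂_3 = (14 − 13) − 0 = 1, and there is no ∂_3, so H_2 ≅ Z.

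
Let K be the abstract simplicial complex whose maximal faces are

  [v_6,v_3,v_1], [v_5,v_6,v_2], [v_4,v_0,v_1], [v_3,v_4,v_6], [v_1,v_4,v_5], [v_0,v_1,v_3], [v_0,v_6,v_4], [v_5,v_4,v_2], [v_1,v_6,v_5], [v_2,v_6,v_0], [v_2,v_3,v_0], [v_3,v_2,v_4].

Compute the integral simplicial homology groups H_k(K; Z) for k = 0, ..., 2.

Order the vertices as v_0 < v_1 < v_2 < v_3 < v_4 < v_5 < v_6. Listing each simplex with vertices in this order, K has dimension 2 with simplices:

  0-simplices (7): [v_0], [v_1], [v_2], [v_3], [v_4], [v_5], [v_6]
  1-simplices (18): (18 of them)
  2-simplices (12): (12 of them)

Hence C_0 ≅ Z^7, C_1 ≅ Z^18, C_2 ≅ Z^12.

The boundary map ∂_1: C_1 → C_0 sends each edge [p,q] (with p < q) to q − p. For instance
  ∂[v_1,v_3] = [v_3] − [v_1].
The 7×18 boundary matrix has rank 6 and Smith normal form diag(1,1,1,1,1,1).

Boundary ∂_2: C_2 → C_1 maps a triangle to the signed sum of its edges. For instance
  ∂[v_1,v_4,v_5] = [v_4,v_5] − [v_1,v_5] + [v_1,v_4],
  ∂[v_2,v_3,v_4] = [v_3,v_4] − [v_2,v_4] + [v_2,v_3].
As a 18×12 matrix over Z this has rank 12, with invariant factors (1,1,1,1,1,1,1,1,1,1,1,2).

From H_k ≅ ker(∂_k) / im(∂_{k+1}) we obtain:

  H_0: rank C_0 − rank ∂_1 = 7 − 6 = 1, and the invariant factors of ∂_1 are all 1, so H_0 = Z.
  H_1: rank ker ∂_1 − rank ∂_2 = (18 − 6) − 12 = 0, and ∂_2 has invariant factor 2 > 1, so H_1 = Z/2Z.
  H_2: rank ker ∂_2 − rank ∂_3 = (12 − 12) − 0 = 0, and there is no ∂_3, so H_2 = 0.

H_0 ≅ Z,  H_1 ≅ Z/2Z,  H_2 = 0.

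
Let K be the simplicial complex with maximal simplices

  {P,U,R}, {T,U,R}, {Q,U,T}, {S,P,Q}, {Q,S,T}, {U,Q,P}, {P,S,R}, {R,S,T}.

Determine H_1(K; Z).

K has 6 vertices, 12 edges, 8 triangles.
rank ∂_1 = 5, rank ∂_2 = 7 ⇒ b_1 = 12 − 5 − 7 = 0; all invariant factors of ∂_2 are 1 so no torsion. So H_1 ≅ 0.

H_1 = 0.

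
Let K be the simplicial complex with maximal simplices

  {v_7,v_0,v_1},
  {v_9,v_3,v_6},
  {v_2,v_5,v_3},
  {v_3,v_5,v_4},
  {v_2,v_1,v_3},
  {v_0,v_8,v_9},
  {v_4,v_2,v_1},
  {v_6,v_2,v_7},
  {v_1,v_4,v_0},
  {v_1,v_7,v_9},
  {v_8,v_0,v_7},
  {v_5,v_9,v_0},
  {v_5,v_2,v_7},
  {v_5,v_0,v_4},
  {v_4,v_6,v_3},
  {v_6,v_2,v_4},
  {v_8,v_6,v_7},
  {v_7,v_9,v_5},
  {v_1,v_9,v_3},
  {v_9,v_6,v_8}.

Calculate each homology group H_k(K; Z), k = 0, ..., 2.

H_0 = Z,  H_1 = Z ⊕ Z/2Z,  H_2 = 0.

We work with the vertex ordering v_0 < v_1 < v_2 < v_3 < v_4 < v_5 < v_6 < v_7 < v_8 < v_9. The simplices of K, each written with vertices in increasing order, are:

  0-simplices (10): [v_0], [v_1], [v_2], [v_3], [v_4], [v_5], [v_6], [v_7], [v_8], [v_9]
  1-simplices (30): (30 of them)
  2-simplices (20): (20 of them)

giving chain groups C_0 ≅ Z^10, C_1 ≅ Z^30, C_2 ≅ Z^20.

Boundary ∂_1: C_1 → C_0 is given by ∂[p,q] = [q] − [p].
As a 10×30 matrix over Z this has rank 9, with invariant factors (1,1,1,1,1,1,1,1,1).

Boundary ∂_2: C_2 → C_1 sends each 2-simplex [p,q,r] to [q,r] − [p,r] + [p,q]. For instance
  ∂[v_1,v_2,v_4] = [v_2,v_4] − [v_1,v_4] + [v_1,v_2],
  ∂[v_0,v_7,v_8] = [v_7,v_8] − [v_0,v_8] + [v_0,v_7].
The 30×20 boundary matrix has rank 20 and Smith normal form diag(1,1,1,1,1,1,1,1,1,1,1,1,1,1,1,1,1,1,1,2).

Now H_k = ker ∂_k / im ∂_{k+1}, so:

  H_0: rank C_0 − rank ∂_1 = 10 − 9 = 1, and the invariant factors of ∂_1 are all 1, so H_0 = Z.
  H_1: rank ker ∂_1 − rank ∂_2 = (30 − 9) − 20 = 1, and ∂_2 has invariant factor 2 > 1, so H_1 = Z ⊕ Z/2Z.
  H_2: rank ker ∂_2 − rank ∂_3 = (20 − 20) − 0 = 0, and there is no ∂_3, so H_2 = 0.

(K is a triangulation of the Klein bottle.)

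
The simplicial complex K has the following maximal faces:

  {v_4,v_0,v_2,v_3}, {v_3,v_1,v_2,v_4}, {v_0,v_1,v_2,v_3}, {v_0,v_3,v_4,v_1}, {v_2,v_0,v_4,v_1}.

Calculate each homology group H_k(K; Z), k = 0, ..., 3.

H_0 ≅ Z,  H_1 = 0,  H_2 = 0,  H_3 ≅ Z.

Take the total order v_0 < v_1 < v_2 < v_3 < v_4 on the vertex set. Then K (dimension 3) consists of the simplices:

  0-simplices (5): [v_0], [v_1], [v_2], [v_3], [v_4]
  1-simplices (10): [v_0,v_1], [v_0,v_2], [v_0,v_3], [v_0,v_4], [v_1,v_2], [v_1,v_3], [v_1,v_4], [v_2,v_3], [v_2,v_4], [v_3,v_4]
  2-simplices (10): [v_0,v_1,v_2], [v_0,v_1,v_3], [v_0,v_1,v_4], [v_0,v_2,v_3], [v_0,v_2,v_4], [v_0,v_3,v_4], [v_1,v_2,v_3], [v_1,v_2,v_4], [v_1,v_3,v_4], [v_2,v_3,v_4]
  3-simplices (5): [v_0,v_1,v_2,v_3], [v_0,v_1,v_2,v_4], [v_0,v_1,v_3,v_4], [v_0,v_2,v_3,v_4], [v_1,v_2,v_3,v_4]

giving chain groups C_0 ≅ Z^5, C_1 ≅ Z^10, C_2 ≅ Z^10, C_3 ≅ Z^5.

The boundary map ∂_1: C_1 → C_0 is given by ∂[p,q] = [q] − [p]. For instance
  ∂[v_2,v_3] = [v_3] − [v_2].
This gives a 5×10 integer matrix of rank 4; reducing to Smith normal form yields diagonal entries (1,1,1,1).

∂_2: C_2 → C_1 acts by ∂[p,q,r] = [q,r] − [p,r] + [p,q]. For instance
  ∂[v_1,v_2,v_4] = [v_2,v_4] − [v_1,v_4] + [v_1,v_2],
  ∂[v_0,v_1,v_3] = [v_1,v_3] − [v_0,v_3] + [v_0,v_1].
The 10×10 boundary matrix has rank 6 and Smith normal form diag(1,1,1,1,1,1).

Boundary ∂_3: C_3 → C_2 sends each 3-simplex σ to the alternating sum Σ_i (−1)^i (σ with its i-th vertex removed). For instance
  ∂[v_0,v_1,v_2,v_3] = [v_1,v_2,v_3] − [v_0,v_2,v_3] + [v_0,v_1,v_3] − [v_0,v_1,v_2],
  ∂[v_1,v_2,v_3,v_4] = [v_2,v_3,v_4] − [v_1,v_3,v_4] + [v_1,v_2,v_4] − [v_1,v_2,v_3].
As a 10×5 matrix over Z this has rank 4, with invariant factors (1,1,1,1).

From H_k ≅ ker(∂_k) / im(∂_{k+1}) we obtain:

  H_0: rank C_0 − rank ∂_1 = 5 − 4 = 1, and the invariant factors of ∂_1 are all 1, so H_0 = Z.
  H_1: rank ker ∂_1 − rank ∂_2 = (10 − 4) − 6 = 0, and the invariant factors of ∂_2 are all 1, so H_1 = 0.
  H_2: rank ker ∂_2 − rank ∂_3 = (10 − 6) − 4 = 0, and the invariant factors of ∂_3 are all 1, so H_2 = 0.
  H_3: rank ker ∂_3 − rank ∂_4 = (5 − 4) − 0 = 1, and there is no ∂_4, so H_3 = Z.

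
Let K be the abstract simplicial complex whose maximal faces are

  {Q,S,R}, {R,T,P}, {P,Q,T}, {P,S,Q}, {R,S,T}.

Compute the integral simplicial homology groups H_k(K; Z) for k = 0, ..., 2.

H_0 = Z,  H_1 = Z,  H_2 = 0.

Order the vertices as P < Q < R < S < T. Listing each simplex with vertices in this order, K has dimension 2 with simplices:

  0-simplices (5): P, Q, R, S, T
  1-simplices (10): PQ, PR, PS, PT, QR, QS, QT, RS, RT, ST
  2-simplices (5): PQS, PQT, PRT, QRS, RST

so the chain groups are C_0 ≅ Z^5, C_1 ≅ Z^10, C_2 ≅ Z^5.

Boundary ∂_1: C_1 → C_0 is given by ∂[p,q] = [q] − [p].
The 5×10 boundary matrix has rank 4 and Smith normal form diag(1,1,1,1).

∂_2: C_2 → C_1 maps a triangle to the signed sum of its edges. For instance
  ∂RST = ST − RT + RS,
  ∂QRS = RS − QS + QR.
This gives a 10×5 integer matrix of rank 5; reducing to Smith normal form yields diagonal entries (1,1,1,1,1).

Computing H_k = (kernel of ∂_k) / (image of ∂_{k+1}):

  H_0: rank C_0 − rank ∂_1 = 5 − 4 = 1, and the invariant factors of ∂_1 are all 1, so H_0 ≅ Z.
  H_1: rank ker ∂_1 − rank ∂_2 = (10 − 4) − 5 = 1, and the invariant factors of ∂_2 are all 1, so H_1 ≅ Z.
  H_2: rank ker ∂_2 − rank ∂_3 = (5 − 5) − 0 = 0, and there is no ∂_3, so H_2 ≅ 0.

As a check, the Euler characteristic is 5 − 10 + 5 = 0, which agrees with 1 − 1 + 0 = 0.
(K is a triangulation of the Möbius band.)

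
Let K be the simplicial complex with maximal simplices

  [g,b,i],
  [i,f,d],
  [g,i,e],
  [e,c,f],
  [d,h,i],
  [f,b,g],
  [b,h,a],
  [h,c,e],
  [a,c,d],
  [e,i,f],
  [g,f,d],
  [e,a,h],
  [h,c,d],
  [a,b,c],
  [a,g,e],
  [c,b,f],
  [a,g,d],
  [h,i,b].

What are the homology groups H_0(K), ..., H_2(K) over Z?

Take the total order a < b < c < d < e < f < g < h < i on the vertex set. Then K (dimension 2) consists of the simplices:

  0-simplices (9): a, b, c, d, e, f, g, h, i
  1-simplices (27): ab, ac, ad, ae, ag, ah, bc, bf, bg, bh, bi, cd, ce, cf, ch, df, dg, dh, di, ef, eg, eh, ei, fg, fi, gi, hi
  2-simplices (18): abc, abh, acd, adg, aeg, aeh, bcf, bfg, bgi, bhi, cdh, cef, ceh, dfg, dfi, dhi, efi, egi

so the chain groups are C_0 ≅ Z^9, C_1 ≅ Z^27, C_2 ≅ Z^18.

The boundary map ∂_1: C_1 → C_0 maps an edge to its endpoints' difference, ∂[p,q] = q − p.
As a 9×27 matrix over Z this has rank 8, with invariant factors (1,1,1,1,1,1,1,1).

Boundary ∂_2: C_2 → C_1 acts by ∂[p,q,r] = [q,r] − [p,r] + [p,q]. For instance
  ∂aeh = eh − ah + ae,
  ∂ceh = eh − ch + ce.
This gives a 27×18 integer matrix of rank 18; reducing to Smith normal form yields diagonal entries (1,1,1,1,1,1,1,1,1,1,1,1,1,1,1,1,1,2).

Computing H_k = (kernel of ∂_k) / (image of ∂_{k+1}):

  H_0: rank C_0 − rank ∂_1 = 9 − 8 = 1, and the invariant factors of ∂_1 are all 1, so H_0 = Z.
  H_1: rank ker ∂_1 − rank ∂_2 = (27 − 8) − 18 = 1, and ∂_2 has invariant factor 2 > 1, so H_1 = Z ⊕ Z/2Z.
  H_2: rank ker ∂_2 − rank ∂_3 = (18 − 18) − 0 = 0, and there is no ∂_3, so H_2 = 0.

H_0 ≅ Z,  H_1 ≅ Z ⊕ Z/2Z,  H_2 = 0.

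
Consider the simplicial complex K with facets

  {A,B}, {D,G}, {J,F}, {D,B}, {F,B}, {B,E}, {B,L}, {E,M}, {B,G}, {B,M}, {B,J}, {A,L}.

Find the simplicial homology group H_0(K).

H_0 ≅ Z.

We work with the vertex ordering A < B < D < E < F < G < J < L < M. The simplices of K, each written with vertices in increasing order, are:

  0-simplices (9): A, B, D, E, F, G, J, L, M
  1-simplices (12): AB, AL, BD, BE, BF, BG, BJ, BL, BM, DG, EM, FJ

giving chain groups C_0 ≅ Z^9, C_1 ≅ Z^12.

The boundary map ∂_1: C_1 → C_0 sends each edge [p,q] (with p < q) to q − p. For instance
  ∂FJ = J − F.
The 9×12 boundary matrix has rank 8 and Smith normal form diag(1,1,1,1,1,1,1,1).

Computing H_k = (kernel of ∂_k) / (image of ∂_{k+1}):

  H_0: rank C_0 − rank ∂_1 = 9 − 8 = 1, and the invariant factors of ∂_1 are all 1, so H_0 = Z.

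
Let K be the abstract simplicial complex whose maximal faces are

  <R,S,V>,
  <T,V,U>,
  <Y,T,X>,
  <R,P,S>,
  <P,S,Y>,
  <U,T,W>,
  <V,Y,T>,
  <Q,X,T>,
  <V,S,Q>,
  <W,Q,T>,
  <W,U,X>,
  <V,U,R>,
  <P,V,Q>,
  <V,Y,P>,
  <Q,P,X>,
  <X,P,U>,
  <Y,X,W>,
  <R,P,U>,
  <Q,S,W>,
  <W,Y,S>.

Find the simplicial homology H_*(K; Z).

H_0 = Z,  H_1 = Z ⊕ Z/2,  H_2 = 0.

K has 10 vertices, 30 edges, 20 triangles.
rank ∂_0 = 0, rank ∂_1 = 9 ⇒ b_0 = 10 − 0 − 9 = 1; all invariant factors of ∂_1 are 1 so no torsion. So H_0 ≅ Z.
rank ∂_1 = 9, rank ∂_2 = 20 ⇒ b_1 = 30 − 9 − 20 = 1; ∂_2 has invariant factor(s) [2] giving torsion. So H_1 ≅ Z ⊕ Z/2.
rank ∂_2 = 20, rank ∂_3 = 0 ⇒ b_2 = 20 − 20 − 0 = 0. So H_2 ≅ 0.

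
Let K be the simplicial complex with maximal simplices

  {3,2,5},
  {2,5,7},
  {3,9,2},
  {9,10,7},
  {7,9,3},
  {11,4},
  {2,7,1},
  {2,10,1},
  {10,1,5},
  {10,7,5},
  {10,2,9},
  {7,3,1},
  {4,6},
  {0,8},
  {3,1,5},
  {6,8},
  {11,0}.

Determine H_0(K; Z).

H_0 = Z^2.

We work with the vertex ordering 0 < 1 < 2 < 3 < 4 < 5 < 6 < 7 < 8 < 9 < 10 < 11. The simplices of K, each written with vertices in increasing order, are:

  0-simplices (12): [0], [1], [2], [3], [4], [5], [6], [7], [8], [9], [10], [11]
  1-simplices (23): (23 of them)
  2-simplices (12): [1,2,7], [1,2,10], [1,3,5], [1,3,7], [1,5,10], [2,3,5], [2,3,9], [2,5,7], [2,9,10], [3,7,9], [5,7,10], [7,9,10]

giving chain groups C_0 ≅ Z^12, C_1 ≅ Z^23, C_2 ≅ Z^12.

The boundary map ∂_1: C_1 → C_0 maps an edge to its endpoints' difference, ∂[p,q] = q − p. For instance
  ∂[5,10] = [10] − [5].
The 12×23 boundary matrix has rank 10 and Smith normal form diag(1,1,1,1,1,1,1,1,1,1).

Boundary ∂_2: C_2 → C_1 sends each 2-simplex [p,q,r] to [q,r] − [p,r] + [p,q]. For instance
  ∂[2,9,10] = [9,10] − [2,10] + [2,9],
  ∂[1,3,5] = [3,5] − [1,5] + [1,3].
The resulting 23×12 matrix has rank 12, and its Smith normal form has invariant factors (1,1,1,1,1,1,1,1,1,1,1,2).

From H_k ≅ ker(∂_k) / im(∂_{k+1}) we obtain:

  H_0: rank C_0 − rank ∂_1 = 12 − 10 = 2, and the invariant factors of ∂_1 are all 1, so H_0 = Z^2.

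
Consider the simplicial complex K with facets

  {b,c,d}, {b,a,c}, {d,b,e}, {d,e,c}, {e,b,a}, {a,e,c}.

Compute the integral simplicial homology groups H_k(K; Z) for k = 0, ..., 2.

H_0 = Z,  H_1 = 0,  H_2 = Z.

We work with the vertex ordering a < b < c < d < e. The simplices of K, each written with vertices in increasing order, are:

  0-simplices (5): a, b, c, d, e
  1-simplices (9): ab, ac, ae, bc, bd, be, cd, ce, de
  2-simplices (6): abc, abe, ace, bcd, bde, cde

so the chain groups are C_0 ≅ Z^5, C_1 ≅ Z^9, C_2 ≅ Z^6.

Boundary ∂_1: C_1 → C_0 maps an edge to its endpoints' difference, ∂[p,q] = q − p. For instance
  ∂ab = b − a.
The 5×9 boundary matrix has rank 4 and Smith normal form diag(1,1,1,1).

The boundary map ∂_2: C_2 → C_1 acts by ∂[p,q,r] = [q,r] − [p,r] + [p,q]. For instance
  ∂cde = de − ce + cd,
  ∂ace = ce − ae + ac.
This gives a 9×6 integer matrix of rank 5; reducing to Smith normal form yields diagonal entries (1,1,1,1,1).

Now H_k = ker ∂_k / im ∂_{k+1}, so:

  H_0: rank C_0 − rank ∂_1 = 5 − 4 = 1, and the invariant factors of ∂_1 are all 1, so H_0 ≅ Z.
  H_1: rank ker ∂_1 − rank ∂_2 = (9 − 4) − 5 = 0, and the invariant factors of ∂_2 are all 1, so H_1 ≅ 0.
  H_2: rank ker ∂_2 − rank ∂_3 = (6 − 5) − 0 = 1, and there is no ∂_3, so H_2 ≅ Z.

As a check, the Euler characteristic is 5 − 9 + 6 = 2, which agrees with 1 − 0 + 1 = 2.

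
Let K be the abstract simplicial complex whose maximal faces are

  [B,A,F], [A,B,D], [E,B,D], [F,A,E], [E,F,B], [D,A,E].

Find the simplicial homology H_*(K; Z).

H_0 = Z,  H_1 = 0,  H_2 = Z.

Fix the vertex order A < B < D < E < F and write every simplex with vertices in increasing order. Then dim K = 2 and the simplices of K are:

  0-simplices (5): A, B, D, E, F
  1-simplices (9): AB, AD, AE, AF, BD, BE, BF, DE, EF
  2-simplices (6): ABD, ABF, ADE, AEF, BDE, BEF

Hence C_0 ≅ Z^5, C_1 ≅ Z^9, C_2 ≅ Z^6.

∂_1: C_1 → C_0 maps an edge to its endpoints' difference, ∂[p,q] = q − p.
As a 5×9 matrix over Z this has rank 4, with invariant factors (1,1,1,1).

The boundary map ∂_2: C_2 → C_1 acts by ∂[p,q,r] = [q,r] − [p,r] + [p,q]. For instance
  ∂ADE = DE − AE + AD,
  ∂ABD = BD − AD + AB.
The 9×6 boundary matrix has rank 5 and Smith normal form diag(1,1,1,1,1).

Computing H_k = (kernel of ∂_k) / (image of ∂_{k+1}):

  H_0: rank C_0 − rank ∂_1 = 5 − 4 = 1, and the invariant factors of ∂_1 are all 1, so H_0 = Z.
  H_1: rank ker ∂_1 − rank ∂_2 = (9 − 4) − 5 = 0, and the invariant factors of ∂_2 are all 1, so H_1 = 0.
  H_2: rank ker ∂_2 − rank ∂_3 = (6 − 5) − 0 = 1, and there is no ∂_3, so H_2 = Z.

As a check, the Euler characteristic is 5 − 9 + 6 = 2, which agrees with 1 − 0 + 1 = 2.
(K is a triangulation of the 2-sphere S^2.)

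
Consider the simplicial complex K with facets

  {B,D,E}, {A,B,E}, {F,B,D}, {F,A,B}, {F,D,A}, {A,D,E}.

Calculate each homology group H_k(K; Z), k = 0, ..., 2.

Order the vertices as A < B < D < E < F. Listing each simplex with vertices in this order, K has dimension 2 with simplices:

  0-simplices (5): A, B, D, E, F
  1-simplices (9): AB, AD, AE, AF, BD, BE, BF, DE, DF
  2-simplices (6): ABE, ABF, ADE, ADF, BDE, BDF

Hence C_0 ≅ Z^5, C_1 ≅ Z^9, C_2 ≅ Z^6.

The boundary map ∂_1: C_1 → C_0 maps an edge to its endpoints' difference, ∂[p,q] = q − p.
This gives a 5×9 integer matrix of rank 4; reducing to Smith normal form yields diagonal entries (1,1,1,1).

The boundary map ∂_2: C_2 → C_1 sends each 2-simplex [p,q,r] to [q,r] − [p,r] + [p,q]. For instance
  ∂ADE = DE − AE + AD,
  ∂ABF = BF − AF + AB.
As a 9×6 matrix over Z this has rank 5, with invariant factors (1,1,1,1,1).

Now H_k = ker ∂_k / im ∂_{k+1}, so:

  H_0: rank C_0 − rank ∂_1 = 5 − 4 = 1, and the invariant factors of ∂_1 are all 1, so H_0 ≅ Z.
  H_1: rank ker ∂_1 − rank ∂_2 = (9 − 4) − 5 = 0, and the invariant factors of ∂_2 are all 1, so H_1 ≅ 0.
  H_2: rank ker ∂_2 − rank ∂_3 = (6 − 5) − 0 = 1, and there is no ∂_3, so H_2 ≅ Z.

As a check, the Euler characteristic is 5 − 9 + 6 = 2, which agrees with 1 − 0 + 1 = 2.
(K is a triangulation of the 2-sphere S^2.)

H_0 ≅ Z,  H_1 = 0,  H_2 ≅ Z.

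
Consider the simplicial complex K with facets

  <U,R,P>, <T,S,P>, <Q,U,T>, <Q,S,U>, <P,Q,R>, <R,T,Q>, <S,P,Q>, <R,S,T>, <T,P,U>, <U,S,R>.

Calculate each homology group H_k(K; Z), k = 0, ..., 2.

Order the vertices as P < Q < R < S < T < U. Listing each simplex with vertices in this order, K has dimension 2 with simplices:

  0-simplices (6): P, Q, R, S, T, U
  1-simplices (15): PQ, PR, PS, PT, PU, QR, QS, QT, QU, RS, RT, RU, ST, SU, TU
  2-simplices (10): PQR, PQS, PRU, PST, PTU, QRT, QSU, QTU, RST, RSU

Hence C_0 ≅ Z^6, C_1 ≅ Z^15, C_2 ≅ Z^10.

The boundary map ∂_1: C_1 → C_0 is given by ∂[p,q] = [q] − [p]. For instance
  ∂ST = T − S.
As a 6×15 matrix over Z this has rank 5, with invariant factors (1,1,1,1,1).

The boundary map ∂_2: C_2 → C_1 sends each 2-simplex [p,q,r] to [q,r] − [p,r] + [p,q]. For instance
  ∂PTU = TU − PU + PT,
  ∂RST = ST − RT + RS.
This gives a 15×10 integer matrix of rank 10; reducing to Smith normal form yields diagonal entries (1,1,1,1,1,1,1,1,1,2).

Computing H_k = (kernel of ∂_k) / (image of ∂_{k+1}):

  H_0: rank C_0 − rank ∂_1 = 6 − 5 = 1, and the invariant factors of ∂_1 are all 1, so H_0 ≅ Z.
  H_1: rank ker ∂_1 − rank ∂_2 = (15 − 5) − 10 = 0, and ∂_2 has invariant factor 2 > 1, so H_1 ≅ Z/2.
  H_2: rank ker ∂_2 − rank ∂_3 = (10 − 10) − 0 = 0, and there is no ∂_3, so H_2 ≅ 0.

As a check, the Euler characteristic is 6 − 15 + 10 = 1, which agrees with 1 − 0 + 0 = 1.
(K is a triangulation of the real projective plane RP^2.)

H_0 ≅ Z,  H_1 ≅ Z/2,  H_2 = 0.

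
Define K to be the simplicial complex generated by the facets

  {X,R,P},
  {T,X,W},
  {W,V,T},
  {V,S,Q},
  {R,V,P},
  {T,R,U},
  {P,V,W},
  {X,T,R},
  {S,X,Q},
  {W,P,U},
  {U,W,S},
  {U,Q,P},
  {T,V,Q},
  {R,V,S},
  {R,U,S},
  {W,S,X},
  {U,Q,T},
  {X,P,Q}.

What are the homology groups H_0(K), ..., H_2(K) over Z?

Fix the vertex order P < Q < R < S < T < U < V < W < X and write every simplex with vertices in increasing order. Then dim K = 2 and the simplices of K are:

  0-simplices (9): P, Q, R, S, T, U, V, W, X
  1-simplices (27): PQ, PR, PU, PV, PW, PX, QS, QT, QU, QV, QX, RS, RT, RU, RV, RX, SU, SV, SW, SX, TU, TV, TW, TX, UW, VW, WX
  2-simplices (18): PQU, PQX, PRV, PRX, PUW, PVW, QSV, QSX, QTU, QTV, RSU, RSV, RTU, RTX, SUW, SWX, TVW, TWX

so the chain groups are C_0 ≅ Z^9, C_1 ≅ Z^27, C_2 ≅ Z^18.

Boundary ∂_1: C_1 → C_0 sends each edge [p,q] (with p < q) to q − p. For instance
  ∂RU = U − R.
As a 9×27 matrix over Z this has rank 8, with invariant factors (1,1,1,1,1,1,1,1).

∂_2: C_2 → C_1 acts by ∂[p,q,r] = [q,r] − [p,r] + [p,q]. For instance
  ∂PVW = VW − PW + PV,
  ∂TVW = VW − TW + TV.
The 27×18 boundary matrix has rank 17 and Smith normal form diag(1,1,1,1,1,1,1,1,1,1,1,1,1,1,1,1,1).

Computing H_k = (kernel of ∂_k) / (image of ∂_{k+1}):

  H_0: rank C_0 − rank ∂_1 = 9 − 8 = 1, and the invariant factors of ∂_1 are all 1, so H_0 = Z.
  H_1: rank ker ∂_1 − rank ∂_2 = (27 − 8) − 17 = 2, and the invariant factors of ∂_2 are all 1, so H_1 = Z^2.
  H_2: rank ker ∂_2 − rank ∂_3 = (18 − 17) − 0 = 1, and there is no ∂_3, so H_2 = Z.

As a check, the Euler characteristic is 9 − 27 + 18 = 0, which agrees with 1 − 2 + 1 = 0.
(K is a triangulation of the torus T^2.)

H_0 = Z,  H_1 = Z^2,  H_2 = Z.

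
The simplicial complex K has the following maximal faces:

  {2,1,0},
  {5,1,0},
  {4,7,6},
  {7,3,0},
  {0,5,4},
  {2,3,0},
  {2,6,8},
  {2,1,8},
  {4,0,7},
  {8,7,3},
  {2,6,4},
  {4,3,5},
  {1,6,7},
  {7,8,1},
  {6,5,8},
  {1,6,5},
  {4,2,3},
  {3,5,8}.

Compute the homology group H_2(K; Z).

H_2 = 0.

Fix the vertex order 0 < 1 < 2 < 3 < 4 < 5 < 6 < 7 < 8 and write every simplex with vertices in increasing order. Then dim K = 2 and the simplices of K are:

  0-simplices (9): [0], [1], [2], [3], [4], [5], [6], [7], [8]
  1-simplices (27): (27 of them)
  2-simplices (18): [0,1,2], [0,1,5], [0,2,3], [0,3,7], [0,4,5], [0,4,7], [1,2,8], [1,5,6], [1,6,7], [1,7,8], [2,3,4], [2,4,6], [2,6,8], [3,4,5], [3,5,8], [3,7,8], [4,6,7], [5,6,8]

so the chain groups are C_0 ≅ Z^9, C_1 ≅ Z^27, C_2 ≅ Z^18.

Boundary ∂_1: C_1 → C_0 sends each edge [p,q] (with p < q) to q − p. For instance
  ∂[6,8] = [8] − [6].
As a 9×27 matrix over Z this has rank 8, with invariant factors (1,1,1,1,1,1,1,1).

∂_2: C_2 → C_1 acts by ∂[p,q,r] = [q,r] − [p,r] + [p,q]. For instance
  ∂[2,3,4] = [3,4] − [2,4] + [2,3],
  ∂[3,5,8] = [5,8] − [3,8] + [3,5].
The 27×18 boundary matrix has rank 18 and Smith normal form diag(1,1,1,1,1,1,1,1,1,1,1,1,1,1,1,1,1,2).

From H_k ≅ ker(∂_k) / im(∂_{k+1}) we obtain:

  H_2: rank ker ∂_2 − rank ∂_3 = (18 − 18) − 0 = 0, and there is no ∂_3, so H_2 ≅ 0.

(K is a triangulation of the Klein bottle.)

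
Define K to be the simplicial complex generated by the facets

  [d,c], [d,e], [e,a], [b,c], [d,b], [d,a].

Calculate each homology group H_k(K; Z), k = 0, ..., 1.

H_0 ≅ Z,  H_1 ≅ Z^2.

We work with the vertex ordering a < b < c < d < e. The simplices of K, each written with vertices in increasing order, are:

  0-simplices (5): a, b, c, d, e
  1-simplices (6): ad, ae, bc, bd, cd, de

Hence C_0 ≅ Z^5, C_1 ≅ Z^6.

∂_1: C_1 → C_0 sends each edge [p,q] (with p < q) to q − p.
The resulting 5×6 matrix has rank 4, and its Smith normal form has invariant factors (1,1,1,1).

Reading off H_k = ker ∂_k / im ∂_{k+1}:

  H_0: rank C_0 − rank ∂_1 = 5 − 4 = 1, and the invariant factors of ∂_1 are all 1, so H_0 ≅ Z.
  H_1: rank ker ∂_1 − rank ∂_2 = (6 − 4) − 0 = 2, and there is no ∂_2, so H_1 ≅ Z^2.

As a check, the Euler characteristic is 5 − 6 = -1, which agrees with 1 − 2 = -1.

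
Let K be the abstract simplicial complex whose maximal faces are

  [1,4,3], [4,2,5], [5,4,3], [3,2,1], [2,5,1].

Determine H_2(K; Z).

H_2 ≅ 0.

Take the total order 1 < 2 < 3 < 4 < 5 on the vertex set. Then K (dimension 2) consists of the simplices:

  0-simplices (5): [1], [2], [3], [4], [5]
  1-simplices (10): [1,2], [1,3], [1,4], [1,5], [2,3], [2,4], [2,5], [3,4], [3,5], [4,5]
  2-simplices (5): [1,2,3], [1,2,5], [1,3,4], [2,4,5], [3,4,5]

so the chain groups are C_0 ≅ Z^5, C_1 ≅ Z^10, C_2 ≅ Z^5.

∂_1: C_1 → C_0 is given by ∂[p,q] = [q] − [p]. For instance
  ∂[2,3] = [3] − [2].
The 5×10 boundary matrix has rank 4 and Smith normal form diag(1,1,1,1).

Boundary ∂_2: C_2 → C_1 sends each 2-simplex [p,q,r] to [q,r] − [p,r] + [p,q]. For instance
  ∂[1,3,4] = [3,4] − [1,4] + [1,3],
  ∂[2,4,5] = [4,5] − [2,5] + [2,4].
As a 10×5 matrix over Z this has rank 5, with invariant factors (1,1,1,1,1).

From H_k ≅ ker(∂_k) / im(∂_{k+1}) we obtain:

  H_2: rank ker ∂_2 − rank ∂_3 = (5 − 5) − 0 = 0, and there is no ∂_3, so H_2 = 0.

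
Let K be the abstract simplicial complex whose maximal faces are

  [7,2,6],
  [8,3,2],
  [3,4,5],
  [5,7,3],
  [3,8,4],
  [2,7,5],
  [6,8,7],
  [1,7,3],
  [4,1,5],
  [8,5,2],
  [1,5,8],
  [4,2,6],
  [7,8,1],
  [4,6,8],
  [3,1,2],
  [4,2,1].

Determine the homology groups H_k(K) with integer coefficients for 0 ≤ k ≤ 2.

H_0 ≅ Z,  H_1 ≅ Z^2,  H_2 ≅ Z.

Order the vertices as 1 < 2 < 3 < 4 < 5 < 6 < 7 < 8. Listing each simplex with vertices in this order, K has dimension 2 with simplices:

  0-simplices (8): [1], [2], [3], [4], [5], [6], [7], [8]
  1-simplices (24): (24 of them)
  2-simplices (16): [1,2,3], [1,2,4], [1,3,7], [1,4,5], [1,5,8], [1,7,8], [2,3,8], [2,4,6], [2,5,7], [2,5,8], [2,6,7], [3,4,5], [3,4,8], [3,5,7], [4,6,8], [6,7,8]

so the chain groups are C_0 ≅ Z^8, C_1 ≅ Z^24, C_2 ≅ Z^16.

Boundary ∂_1: C_1 → C_0 is given by ∂[p,q] = [q] − [p]. For instance
  ∂[1,7] = [7] − [1].
As a 8×24 matrix over Z this has rank 7, with invariant factors (1,1,1,1,1,1,1).

Boundary ∂_2: C_2 → C_1 sends each 2-simplex [p,q,r] to [q,r] − [p,r] + [p,q]. For instance
  ∂[1,5,8] = [5,8] − [1,8] + [1,5],
  ∂[2,3,8] = [3,8] − [2,8] + [2,3].
The 24×16 boundary matrix has rank 15 and Smith normal form diag(1,1,1,1,1,1,1,1,1,1,1,1,1,1,1).

Now H_k = ker ∂_k / im ∂_{k+1}, so:

  H_0: rank C_0 − rank ∂_1 = 8 − 7 = 1, and the invariant factors of ∂_1 are all 1, so H_0 ≅ Z.
  H_1: rank ker ∂_1 − rank ∂_2 = (24 − 7) − 15 = 2, and the invariant factors of ∂_2 are all 1, so H_1 ≅ Z^2.
  H_2: rank ker ∂_2 − rank ∂_3 = (16 − 15) − 0 = 1, and there is no ∂_3, so H_2 ≅ Z.

As a check, the Euler characteristic is 8 − 24 + 16 = 0, which agrees with 1 − 2 + 1 = 0.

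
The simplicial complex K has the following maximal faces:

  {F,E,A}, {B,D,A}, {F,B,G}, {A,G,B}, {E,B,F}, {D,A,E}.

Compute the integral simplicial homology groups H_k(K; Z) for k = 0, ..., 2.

Order the vertices as A < B < D < E < F < G. Listing each simplex with vertices in this order, K has dimension 2 with simplices:

  0-simplices (6): A, B, D, E, F, G
  1-simplices (12): AB, AD, AE, AF, AG, BD, BE, BF, BG, DE, EF, FG
  2-simplices (6): ABD, ABG, ADE, AEF, BEF, BFG

so the chain groups are C_0 ≅ Z^6, C_1 ≅ Z^12, C_2 ≅ Z^6.

The boundary map ∂_1: C_1 → C_0 maps an edge to its endpoints' difference, ∂[p,q] = q − p. For instance
  ∂FG = G − F.
The resulting 6×12 matrix has rank 5, and its Smith normal form has invariant factors (1,1,1,1,1).

∂_2: C_2 → C_1 maps a triangle to the signed sum of its edges. For instance
  ∂AEF = EF − AF + AE,
  ∂ABD = BD − AD + AB.
As a 12×6 matrix over Z this has rank 6, with invariant factors (1,1,1,1,1,1).

Now H_k = ker ∂_k / im ∂_{k+1}, so:

  H_0: rank C_0 − rank ∂_1 = 6 − 5 = 1, and the invariant factors of ∂_1 are all 1, so H_0 = Z.
  H_1: rank ker ∂_1 − rank ∂_2 = (12 − 5) − 6 = 1, and the invariant factors of ∂_2 are all 1, so H_1 = Z.
  H_2: rank ker ∂_2 − rank ∂_3 = (6 − 6) − 0 = 0, and there is no ∂_3, so H_2 = 0.

As a check, the Euler characteristic is 6 − 12 + 6 = 0, which agrees with 1 − 1 + 0 = 0.

H_0 = Z,  H_1 = Z,  H_2 = 0.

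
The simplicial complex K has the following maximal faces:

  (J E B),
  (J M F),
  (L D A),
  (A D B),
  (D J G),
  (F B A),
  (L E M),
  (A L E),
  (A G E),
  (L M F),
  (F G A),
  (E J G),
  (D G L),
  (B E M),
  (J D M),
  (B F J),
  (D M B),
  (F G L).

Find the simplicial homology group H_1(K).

H_1 = Z ⊕ Z/2.

Order the vertices as A < B < D < E < F < G < J < L < M. Listing each simplex with vertices in this order, K has dimension 2 with simplices:

  0-simplices (9): A, B, D, E, F, G, J, L, M
  1-simplices (27): AB, AD, AE, AF, AG, AL, BD, BE, BF, BJ, BM, DG, DJ, DL, DM, EG, EJ, EL, EM, FG, FJ, FL, FM, GJ, GL, JM, LM
  2-simplices (18): ABD, ABF, ADL, AEG, AEL, AFG, BDM, BEJ, BEM, BFJ, DGJ, DGL, DJM, EGJ, ELM, FGL, FJM, FLM

Hence C_0 ≅ Z^9, C_1 ≅ Z^27, C_2 ≅ Z^18.

∂_1: C_1 → C_0 maps an edge to its endpoints' difference, ∂[p,q] = q − p. For instance
  ∂BD = D − B.
The resulting 9×27 matrix has rank 8, and its Smith normal form has invariant factors (1,1,1,1,1,1,1,1).

∂_2: C_2 → C_1 acts by ∂[p,q,r] = [q,r] − [p,r] + [p,q]. For instance
  ∂DJM = JM − DM + DJ,
  ∂ABD = BD − AD + AB.
The 27×18 boundary matrix has rank 18 and Smith normal form diag(1,1,1,1,1,1,1,1,1,1,1,1,1,1,1,1,1,2).

Computing H_k = (kernel of ∂_k) / (image of ∂_{k+1}):

  H_1: rank ker ∂_1 − rank ∂_2 = (27 − 8) − 18 = 1, and ∂_2 has invariant factor 2 > 1, so H_1 = Z ⊕ Z/2.

(K is a triangulation of the Klein bottle.)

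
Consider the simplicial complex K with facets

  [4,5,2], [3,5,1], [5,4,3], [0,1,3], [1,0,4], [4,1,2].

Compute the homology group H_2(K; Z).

We work with the vertex ordering 0 < 1 < 2 < 3 < 4 < 5. The simplices of K, each written with vertices in increasing order, are:

  0-simplices (6): [0], [1], [2], [3], [4], [5]
  1-simplices (12): [0,1], [0,3], [0,4], [1,2], [1,3], [1,4], [1,5], [2,4], [2,5], [3,4], [3,5], [4,5]
  2-simplices (6): [0,1,3], [0,1,4], [1,2,4], [1,3,5], [2,4,5], [3,4,5]

giving chain groups C_0 ≅ Z^6, C_1 ≅ Z^12, C_2 ≅ Z^6.

Boundary ∂_1: C_1 → C_0 maps an edge to its endpoints' difference, ∂[p,q] = q − p.
This gives a 6×12 integer matrix of rank 5; reducing to Smith normal form yields diagonal entries (1,1,1,1,1).

Boundary ∂_2: C_2 → C_1 maps a triangle to the signed sum of its edges. For instance
  ∂[1,2,4] = [2,4] − [1,4] + [1,2],
  ∂[0,1,3] = [1,3] − [0,3] + [0,1].
As a 12×6 matrix over Z this has rank 6, with invariant factors (1,1,1,1,1,1).

From H_k ≅ ker(∂_k) / im(∂_{k+1}) we obtain:

  H_2: rank ker ∂_2 − rank ∂_3 = (6 − 6) − 0 = 0, and there is no ∂_3, so H_2 ≅ 0.

(K is a triangulation of the cylinder S^1 x I.)

H_2 ≅ 0.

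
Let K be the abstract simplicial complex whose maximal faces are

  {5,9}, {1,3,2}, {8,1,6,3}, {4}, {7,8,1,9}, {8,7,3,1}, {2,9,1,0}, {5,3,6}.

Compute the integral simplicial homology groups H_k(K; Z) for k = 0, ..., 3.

H_0 = Z^2,  H_1 = Z,  H_2 = 0,  H_3 = 0.

Fix the vertex order 0 < 1 < 2 < 3 < 4 < 5 < 6 < 7 < 8 < 9 and write every simplex with vertices in increasing order. Then dim K = 3 and the simplices of K are:

  0-simplices (10): [0], [1], [2], [3], [4], [5], [6], [7], [8], [9]
  1-simplices (21): [0,1], [0,2], [0,9], [1,2], [1,3], [1,6], [1,7], [1,8], [1,9], [2,3], [2,9], [3,5], [3,6], [3,7], [3,8], [5,6], [5,9], [6,8], [7,8], [7,9], [8,9]
  2-simplices (16): [0,1,2], [0,1,9], [0,2,9], [1,2,3], [1,2,9], [1,3,6], [1,3,7], [1,3,8], [1,6,8], [1,7,8], [1,7,9], [1,8,9], [3,5,6], [3,6,8], [3,7,8], [7,8,9]
  3-simplices (4): [0,1,2,9], [1,3,6,8], [1,3,7,8], [1,7,8,9]

Hence C_0 ≅ Z^10, C_1 ≅ Z^21, C_2 ≅ Z^16, C_3 ≅ Z^4.

The boundary map ∂_1: C_1 → C_0 is given by ∂[p,q] = [q] − [p]. For instance
  ∂[1,8] = [8] − [1].
The 10×21 boundary matrix has rank 8 and Smith normal form diag(1,1,1,1,1,1,1,1).

∂_2: C_2 → C_1 maps a triangle to the signed sum of its edges. For instance
  ∂[1,3,7] = [3,7] − [1,7] + [1,3],
  ∂[0,2,9] = [2,9] − [0,9] + [0,2].
This gives a 21×16 integer matrix of rank 12; reducing to Smith normal form yields diagonal entries (1,1,1,1,1,1,1,1,1,1,1,1).

The boundary map ∂_3: C_3 → C_2 sends each 3-simplex σ to the alternating sum Σ_i (−1)^i (σ with its i-th vertex removed). For instance
  ∂[0,1,2,9] = [1,2,9] − [0,2,9] + [0,1,9] − [0,1,2],
  ∂[1,7,8,9] = [7,8,9] − [1,8,9] + [1,7,9] − [1,7,8].
The 16×4 boundary matrix has rank 4 and Smith normal form diag(1,1,1,1).

From H_k ≅ ker(∂_k) / im(∂_{k+1}) we obtain:

  H_0: rank C_0 − rank ∂_1 = 10 − 8 = 2, and the invariant factors of ∂_1 are all 1, so H_0 ≅ Z^2.
  H_1: rank ker ∂_1 − rank ∂_2 = (21 − 8) − 12 = 1, and the invariant factors of ∂_2 are all 1, so H_1 ≅ Z.
  H_2: rank ker ∂_2 − rank ∂_3 = (16 − 12) − 4 = 0, and the invariant factors of ∂_3 are all 1, so H_2 ≅ 0.
  H_3: rank ker ∂_3 − rank ∂_4 = (4 − 4) − 0 = 0, and there is no ∂_4, so H_3 ≅ 0.

As a check, the Euler characteristic is 10 − 21 + 16 − 4 = 1, which agrees with 2 − 1 + 0 − 0 = 1.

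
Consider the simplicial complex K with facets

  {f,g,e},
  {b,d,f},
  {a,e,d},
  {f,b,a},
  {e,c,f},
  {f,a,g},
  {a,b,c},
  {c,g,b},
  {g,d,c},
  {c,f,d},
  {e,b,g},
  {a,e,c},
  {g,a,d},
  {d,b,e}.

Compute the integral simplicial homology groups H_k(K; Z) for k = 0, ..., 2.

Take the total order a < b < c < d < e < f < g on the vertex set. Then K (dimension 2) consists of the simplices:

  0-simplices (7): a, b, c, d, e, f, g
  1-simplices (21): ab, ac, ad, ae, af, ag, bc, bd, be, bf, bg, cd, ce, cf, cg, de, df, dg, ef, eg, fg
  2-simplices (14): abc, abf, ace, ade, adg, afg, bcg, bde, bdf, beg, cdf, cdg, cef, efg

so the chain groups are C_0 ≅ Z^7, C_1 ≅ Z^21, C_2 ≅ Z^14.

Boundary ∂_1: C_1 → C_0 is given by ∂[p,q] = [q] − [p]. For instance
  ∂bc = c − b.
The 7×21 boundary matrix has rank 6 and Smith normal form diag(1,1,1,1,1,1).

Boundary ∂_2: C_2 → C_1 acts by ∂[p,q,r] = [q,r] − [p,r] + [p,q]. For instance
  ∂bde = de − be + bd,
  ∂beg = eg − bg + be.
The resulting 21×14 matrix has rank 13, and its Smith normal form has invariant factors (1,1,1,1,1,1,1,1,1,1,1,1,1).

Computing H_k = (kernel of ∂_k) / (image of ∂_{k+1}):

  H_0: rank C_0 − rank ∂_1 = 7 − 6 = 1, and the invariant factors of ∂_1 are all 1, so H_0 ≅ Z.
  H_1: rank ker ∂_1 − rank ∂_2 = (21 − 6) − 13 = 2, and the invariant factors of ∂_2 are all 1, so H_1 ≅ Z^2.
  H_2: rank ker ∂_2 − rank ∂_3 = (14 − 13) − 0 = 1, and there is no ∂_3, so H_2 ≅ Z.

H_0 = Z,  H_1 = Z^2,  H_2 = Z.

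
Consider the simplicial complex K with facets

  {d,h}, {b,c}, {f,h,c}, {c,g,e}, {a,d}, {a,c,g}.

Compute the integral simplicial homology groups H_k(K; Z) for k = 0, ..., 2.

H_0 ≅ Z,  H_1 ≅ Z,  H_2 = 0.

K has 8 vertices, 11 edges, 3 triangles.
rank ∂_0 = 0, rank ∂_1 = 7 ⇒ b_0 = 8 − 0 − 7 = 1; all invariant factors of ∂_1 are 1 so no torsion. So H_0 ≅ Z.
rank ∂_1 = 7, rank ∂_2 = 3 ⇒ b_1 = 11 − 7 − 3 = 1; all invariant factors of ∂_2 are 1 so no torsion. So H_1 ≅ Z.
rank ∂_2 = 3, rank ∂_3 = 0 ⇒ b_2 = 3 − 3 − 0 = 0. So H_2 ≅ 0.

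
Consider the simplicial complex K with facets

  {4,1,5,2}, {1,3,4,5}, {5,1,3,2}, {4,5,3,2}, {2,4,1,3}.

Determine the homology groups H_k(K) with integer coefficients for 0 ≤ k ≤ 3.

H_0 = Z,  H_1 = 0,  H_2 = 0,  H_3 = Z.

We work with the vertex ordering 1 < 2 < 3 < 4 < 5. The simplices of K, each written with vertices in increasing order, are:

  0-simplices (5): [1], [2], [3], [4], [5]
  1-simplices (10): [1,2], [1,3], [1,4], [1,5], [2,3], [2,4], [2,5], [3,4], [3,5], [4,5]
  2-simplices (10): [1,2,3], [1,2,4], [1,2,5], [1,3,4], [1,3,5], [1,4,5], [2,3,4], [2,3,5], [2,4,5], [3,4,5]
  3-simplices (5): [1,2,3,4], [1,2,3,5], [1,2,4,5], [1,3,4,5], [2,3,4,5]

giving chain groups C_0 ≅ Z^5, C_1 ≅ Z^10, C_2 ≅ Z^10, C_3 ≅ Z^5.

∂_1: C_1 → C_0 is given by ∂[p,q] = [q] − [p].
As a 5×10 matrix over Z this has rank 4, with invariant factors (1,1,1,1).

The boundary map ∂_2: C_2 → C_1 sends each 2-simplex [p,q,r] to [q,r] − [p,r] + [p,q]. For instance
  ∂[1,2,4] = [2,4] − [1,4] + [1,2],
  ∂[1,2,5] = [2,5] − [1,5] + [1,2].
As a 10×10 matrix over Z this has rank 6, with invariant factors (1,1,1,1,1,1).

∂_3: C_3 → C_2 sends each 3-simplex σ to the alternating sum Σ_i (−1)^i (σ with its i-th vertex removed). For instance
  ∂[2,3,4,5] = [3,4,5] − [2,4,5] + [2,3,5] − [2,3,4],
  ∂[1,3,4,5] = [3,4,5] − [1,4,5] + [1,3,5] − [1,3,4].
The 10×5 boundary matrix has rank 4 and Smith normal form diag(1,1,1,1).

Computing H_k = (kernel of ∂_k) / (image of ∂_{k+1}):

  H_0: rank C_0 − rank ∂_1 = 5 − 4 = 1, and the invariant factors of ∂_1 are all 1, so H_0 ≅ Z.
  H_1: rank ker ∂_1 − rank ∂_2 = (10 − 4) − 6 = 0, and the invariant factors of ∂_2 are all 1, so H_1 ≅ 0.
  H_2: rank ker ∂_2 − rank ∂_3 = (10 − 6) − 4 = 0, and the invariant factors of ∂_3 are all 1, so H_2 ≅ 0.
  H_3: rank ker ∂_3 − rank ∂_4 = (5 − 4) − 0 = 1, and there is no ∂_4, so H_3 ≅ Z.

As a check, the Euler characteristic is 5 − 10 + 10 − 5 = 0, which agrees with 1 − 0 + 0 − 1 = 0.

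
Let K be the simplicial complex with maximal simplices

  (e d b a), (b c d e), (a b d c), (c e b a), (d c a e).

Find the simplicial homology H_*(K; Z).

H_0 = Z,  H_1 = 0,  H_2 = 0,  H_3 = Z.

Fix the vertex order a < b < c < d < e and write every simplex with vertices in increasing order. Then dim K = 3 and the simplices of K are:

  0-simplices (5): a, b, c, d, e
  1-simplices (10): ab, ac, ad, ae, bc, bd, be, cd, ce, de
  2-simplices (10): abc, abd, abe, acd, ace, ade, bcd, bce, bde, cde
  3-simplices (5): abcd, abce, abde, acde, bcde

giving chain groups C_0 ≅ Z^5, C_1 ≅ Z^10, C_2 ≅ Z^10, C_3 ≅ Z^5.

Boundary ∂_1: C_1 → C_0 sends each edge [p,q] (with p < q) to q − p. For instance
  ∂ce = e − c.
The 5×10 boundary matrix has rank 4 and Smith normal form diag(1,1,1,1).

Boundary ∂_2: C_2 → C_1 maps a triangle to the signed sum of its edges. For instance
  ∂ace = ce − ae + ac,
  ∂cde = de − ce + cd.
The 10×10 boundary matrix has rank 6 and Smith normal form diag(1,1,1,1,1,1).

∂_3: C_3 → C_2 sends each 3-simplex σ to the alternating sum Σ_i (−1)^i (σ with its i-th vertex removed). For instance
  ∂bcde = cde − bde + bce − bcd,
  ∂abce = bce − ace + abe − abc.
The resulting 10×5 matrix has rank 4, and its Smith normal form has invariant factors (1,1,1,1).

From H_k ≅ ker(∂_k) / im(∂_{k+1}) we obtain:

  H_0: rank C_0 − rank ∂_1 = 5 − 4 = 1, and the invariant factors of ∂_1 are all 1, so H_0 = Z.
  H_1: rank ker ∂_1 − rank ∂_2 = (10 − 4) − 6 = 0, and the invariant factors of ∂_2 are all 1, so H_1 = 0.
  H_2: rank ker ∂_2 − rank ∂_3 = (10 − 6) − 4 = 0, and the invariant factors of ∂_3 are all 1, so H_2 = 0.
  H_3: rank ker ∂_3 − rank ∂_4 = (5 − 4) − 0 = 1, and there is no ∂_4, so H_3 = Z.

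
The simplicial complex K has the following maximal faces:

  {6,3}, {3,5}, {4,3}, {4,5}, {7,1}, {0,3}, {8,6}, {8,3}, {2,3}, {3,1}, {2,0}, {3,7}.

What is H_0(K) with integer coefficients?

H_0 = Z.

Take the total order 0 < 1 < 2 < 3 < 4 < 5 < 6 < 7 < 8 on the vertex set. Then K (dimension 1) consists of the simplices:

  0-simplices (9): [0], [1], [2], [3], [4], [5], [6], [7], [8]
  1-simplices (12): [0,2], [0,3], [1,3], [1,7], [2,3], [3,4], [3,5], [3,6], [3,7], [3,8], [4,5], [6,8]

giving chain groups C_0 ≅ Z^9, C_1 ≅ Z^12.

∂_1: C_1 → C_0 maps an edge to its endpoints' difference, ∂[p,q] = q − p.
This gives a 9×12 integer matrix of rank 8; reducing to Smith normal form yields diagonal entries (1,1,1,1,1,1,1,1).

From H_k ≅ ker(∂_k) / im(∂_{k+1}) we obtain:

  H_0: rank C_0 − rank ∂_1 = 9 − 8 = 1, and the invariant factors of ∂_1 are all 1, so H_0 ≅ Z.

(K is a triangulation of a wedge of 4 circles.)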